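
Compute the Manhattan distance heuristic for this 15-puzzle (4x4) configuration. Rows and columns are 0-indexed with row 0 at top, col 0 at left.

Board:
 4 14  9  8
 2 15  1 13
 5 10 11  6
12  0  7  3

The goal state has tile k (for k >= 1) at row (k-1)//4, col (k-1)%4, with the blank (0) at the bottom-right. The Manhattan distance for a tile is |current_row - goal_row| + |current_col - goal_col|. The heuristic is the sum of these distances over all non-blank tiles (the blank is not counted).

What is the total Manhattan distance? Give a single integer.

Tile 4: at (0,0), goal (0,3), distance |0-0|+|0-3| = 3
Tile 14: at (0,1), goal (3,1), distance |0-3|+|1-1| = 3
Tile 9: at (0,2), goal (2,0), distance |0-2|+|2-0| = 4
Tile 8: at (0,3), goal (1,3), distance |0-1|+|3-3| = 1
Tile 2: at (1,0), goal (0,1), distance |1-0|+|0-1| = 2
Tile 15: at (1,1), goal (3,2), distance |1-3|+|1-2| = 3
Tile 1: at (1,2), goal (0,0), distance |1-0|+|2-0| = 3
Tile 13: at (1,3), goal (3,0), distance |1-3|+|3-0| = 5
Tile 5: at (2,0), goal (1,0), distance |2-1|+|0-0| = 1
Tile 10: at (2,1), goal (2,1), distance |2-2|+|1-1| = 0
Tile 11: at (2,2), goal (2,2), distance |2-2|+|2-2| = 0
Tile 6: at (2,3), goal (1,1), distance |2-1|+|3-1| = 3
Tile 12: at (3,0), goal (2,3), distance |3-2|+|0-3| = 4
Tile 7: at (3,2), goal (1,2), distance |3-1|+|2-2| = 2
Tile 3: at (3,3), goal (0,2), distance |3-0|+|3-2| = 4
Sum: 3 + 3 + 4 + 1 + 2 + 3 + 3 + 5 + 1 + 0 + 0 + 3 + 4 + 2 + 4 = 38

Answer: 38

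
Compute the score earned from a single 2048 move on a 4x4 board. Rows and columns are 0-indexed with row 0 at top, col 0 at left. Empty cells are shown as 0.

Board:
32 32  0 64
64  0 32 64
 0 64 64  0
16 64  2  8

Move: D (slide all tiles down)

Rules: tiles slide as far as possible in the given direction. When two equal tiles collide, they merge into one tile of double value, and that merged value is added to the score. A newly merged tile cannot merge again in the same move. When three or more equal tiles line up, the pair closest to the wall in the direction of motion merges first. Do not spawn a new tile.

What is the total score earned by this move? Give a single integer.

Answer: 256

Derivation:
Slide down:
col 0: [32, 64, 0, 16] -> [0, 32, 64, 16]  score +0 (running 0)
col 1: [32, 0, 64, 64] -> [0, 0, 32, 128]  score +128 (running 128)
col 2: [0, 32, 64, 2] -> [0, 32, 64, 2]  score +0 (running 128)
col 3: [64, 64, 0, 8] -> [0, 0, 128, 8]  score +128 (running 256)
Board after move:
  0   0   0   0
 32   0  32   0
 64  32  64 128
 16 128   2   8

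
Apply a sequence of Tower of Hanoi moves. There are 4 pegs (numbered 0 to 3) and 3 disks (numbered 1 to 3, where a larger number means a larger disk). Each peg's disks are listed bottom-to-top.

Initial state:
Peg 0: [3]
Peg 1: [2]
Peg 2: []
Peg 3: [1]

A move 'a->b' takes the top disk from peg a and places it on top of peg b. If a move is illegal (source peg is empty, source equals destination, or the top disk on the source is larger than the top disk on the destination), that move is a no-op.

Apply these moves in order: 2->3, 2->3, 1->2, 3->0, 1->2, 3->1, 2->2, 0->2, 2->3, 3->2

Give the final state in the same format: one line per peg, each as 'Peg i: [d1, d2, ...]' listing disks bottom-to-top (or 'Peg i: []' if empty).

After move 1 (2->3):
Peg 0: [3]
Peg 1: [2]
Peg 2: []
Peg 3: [1]

After move 2 (2->3):
Peg 0: [3]
Peg 1: [2]
Peg 2: []
Peg 3: [1]

After move 3 (1->2):
Peg 0: [3]
Peg 1: []
Peg 2: [2]
Peg 3: [1]

After move 4 (3->0):
Peg 0: [3, 1]
Peg 1: []
Peg 2: [2]
Peg 3: []

After move 5 (1->2):
Peg 0: [3, 1]
Peg 1: []
Peg 2: [2]
Peg 3: []

After move 6 (3->1):
Peg 0: [3, 1]
Peg 1: []
Peg 2: [2]
Peg 3: []

After move 7 (2->2):
Peg 0: [3, 1]
Peg 1: []
Peg 2: [2]
Peg 3: []

After move 8 (0->2):
Peg 0: [3]
Peg 1: []
Peg 2: [2, 1]
Peg 3: []

After move 9 (2->3):
Peg 0: [3]
Peg 1: []
Peg 2: [2]
Peg 3: [1]

After move 10 (3->2):
Peg 0: [3]
Peg 1: []
Peg 2: [2, 1]
Peg 3: []

Answer: Peg 0: [3]
Peg 1: []
Peg 2: [2, 1]
Peg 3: []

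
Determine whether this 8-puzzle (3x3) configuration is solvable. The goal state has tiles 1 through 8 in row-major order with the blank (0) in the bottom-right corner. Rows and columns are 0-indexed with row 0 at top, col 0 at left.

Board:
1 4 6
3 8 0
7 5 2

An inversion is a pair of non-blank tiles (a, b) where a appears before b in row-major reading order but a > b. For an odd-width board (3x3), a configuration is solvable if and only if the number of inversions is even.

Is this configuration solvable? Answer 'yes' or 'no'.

Answer: yes

Derivation:
Inversions (pairs i<j in row-major order where tile[i] > tile[j] > 0): 12
12 is even, so the puzzle is solvable.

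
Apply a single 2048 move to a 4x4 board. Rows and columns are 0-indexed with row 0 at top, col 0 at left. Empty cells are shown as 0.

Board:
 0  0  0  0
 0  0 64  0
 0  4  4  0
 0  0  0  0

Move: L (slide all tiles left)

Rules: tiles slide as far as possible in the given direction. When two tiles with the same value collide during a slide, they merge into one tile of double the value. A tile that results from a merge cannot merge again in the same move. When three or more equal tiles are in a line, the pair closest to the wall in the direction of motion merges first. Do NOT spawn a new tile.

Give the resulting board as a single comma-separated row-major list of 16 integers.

Slide left:
row 0: [0, 0, 0, 0] -> [0, 0, 0, 0]
row 1: [0, 0, 64, 0] -> [64, 0, 0, 0]
row 2: [0, 4, 4, 0] -> [8, 0, 0, 0]
row 3: [0, 0, 0, 0] -> [0, 0, 0, 0]

Answer: 0, 0, 0, 0, 64, 0, 0, 0, 8, 0, 0, 0, 0, 0, 0, 0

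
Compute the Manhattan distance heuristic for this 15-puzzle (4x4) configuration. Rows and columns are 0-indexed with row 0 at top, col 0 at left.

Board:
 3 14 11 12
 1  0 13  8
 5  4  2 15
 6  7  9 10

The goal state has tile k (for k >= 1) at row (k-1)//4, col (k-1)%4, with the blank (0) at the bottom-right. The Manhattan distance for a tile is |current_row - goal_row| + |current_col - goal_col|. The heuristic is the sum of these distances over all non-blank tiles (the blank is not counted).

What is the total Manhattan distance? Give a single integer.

Tile 3: (0,0)->(0,2) = 2
Tile 14: (0,1)->(3,1) = 3
Tile 11: (0,2)->(2,2) = 2
Tile 12: (0,3)->(2,3) = 2
Tile 1: (1,0)->(0,0) = 1
Tile 13: (1,2)->(3,0) = 4
Tile 8: (1,3)->(1,3) = 0
Tile 5: (2,0)->(1,0) = 1
Tile 4: (2,1)->(0,3) = 4
Tile 2: (2,2)->(0,1) = 3
Tile 15: (2,3)->(3,2) = 2
Tile 6: (3,0)->(1,1) = 3
Tile 7: (3,1)->(1,2) = 3
Tile 9: (3,2)->(2,0) = 3
Tile 10: (3,3)->(2,1) = 3
Sum: 2 + 3 + 2 + 2 + 1 + 4 + 0 + 1 + 4 + 3 + 2 + 3 + 3 + 3 + 3 = 36

Answer: 36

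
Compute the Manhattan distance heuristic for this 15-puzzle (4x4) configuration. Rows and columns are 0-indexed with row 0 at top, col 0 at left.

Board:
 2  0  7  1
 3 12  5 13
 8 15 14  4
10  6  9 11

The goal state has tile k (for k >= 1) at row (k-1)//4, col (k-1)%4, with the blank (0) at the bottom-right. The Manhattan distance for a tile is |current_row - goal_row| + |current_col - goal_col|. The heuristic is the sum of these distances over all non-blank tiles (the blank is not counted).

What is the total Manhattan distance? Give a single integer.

Answer: 37

Derivation:
Tile 2: at (0,0), goal (0,1), distance |0-0|+|0-1| = 1
Tile 7: at (0,2), goal (1,2), distance |0-1|+|2-2| = 1
Tile 1: at (0,3), goal (0,0), distance |0-0|+|3-0| = 3
Tile 3: at (1,0), goal (0,2), distance |1-0|+|0-2| = 3
Tile 12: at (1,1), goal (2,3), distance |1-2|+|1-3| = 3
Tile 5: at (1,2), goal (1,0), distance |1-1|+|2-0| = 2
Tile 13: at (1,3), goal (3,0), distance |1-3|+|3-0| = 5
Tile 8: at (2,0), goal (1,3), distance |2-1|+|0-3| = 4
Tile 15: at (2,1), goal (3,2), distance |2-3|+|1-2| = 2
Tile 14: at (2,2), goal (3,1), distance |2-3|+|2-1| = 2
Tile 4: at (2,3), goal (0,3), distance |2-0|+|3-3| = 2
Tile 10: at (3,0), goal (2,1), distance |3-2|+|0-1| = 2
Tile 6: at (3,1), goal (1,1), distance |3-1|+|1-1| = 2
Tile 9: at (3,2), goal (2,0), distance |3-2|+|2-0| = 3
Tile 11: at (3,3), goal (2,2), distance |3-2|+|3-2| = 2
Sum: 1 + 1 + 3 + 3 + 3 + 2 + 5 + 4 + 2 + 2 + 2 + 2 + 2 + 3 + 2 = 37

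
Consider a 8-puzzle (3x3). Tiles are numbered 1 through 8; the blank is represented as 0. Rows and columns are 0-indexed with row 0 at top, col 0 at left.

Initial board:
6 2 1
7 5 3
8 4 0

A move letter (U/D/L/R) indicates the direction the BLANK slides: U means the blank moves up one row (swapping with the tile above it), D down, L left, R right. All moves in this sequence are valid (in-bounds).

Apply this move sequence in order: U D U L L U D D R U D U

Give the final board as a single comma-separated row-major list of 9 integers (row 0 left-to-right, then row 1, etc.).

Answer: 6, 2, 1, 8, 0, 5, 4, 7, 3

Derivation:
After move 1 (U):
6 2 1
7 5 0
8 4 3

After move 2 (D):
6 2 1
7 5 3
8 4 0

After move 3 (U):
6 2 1
7 5 0
8 4 3

After move 4 (L):
6 2 1
7 0 5
8 4 3

After move 5 (L):
6 2 1
0 7 5
8 4 3

After move 6 (U):
0 2 1
6 7 5
8 4 3

After move 7 (D):
6 2 1
0 7 5
8 4 3

After move 8 (D):
6 2 1
8 7 5
0 4 3

After move 9 (R):
6 2 1
8 7 5
4 0 3

After move 10 (U):
6 2 1
8 0 5
4 7 3

After move 11 (D):
6 2 1
8 7 5
4 0 3

After move 12 (U):
6 2 1
8 0 5
4 7 3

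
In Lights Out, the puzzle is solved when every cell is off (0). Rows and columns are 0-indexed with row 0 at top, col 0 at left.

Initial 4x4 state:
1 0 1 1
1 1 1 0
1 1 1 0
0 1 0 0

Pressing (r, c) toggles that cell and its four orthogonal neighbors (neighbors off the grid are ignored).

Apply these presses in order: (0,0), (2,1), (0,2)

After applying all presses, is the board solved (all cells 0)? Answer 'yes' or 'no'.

After press 1 at (0,0):
0 1 1 1
0 1 1 0
1 1 1 0
0 1 0 0

After press 2 at (2,1):
0 1 1 1
0 0 1 0
0 0 0 0
0 0 0 0

After press 3 at (0,2):
0 0 0 0
0 0 0 0
0 0 0 0
0 0 0 0

Lights still on: 0

Answer: yes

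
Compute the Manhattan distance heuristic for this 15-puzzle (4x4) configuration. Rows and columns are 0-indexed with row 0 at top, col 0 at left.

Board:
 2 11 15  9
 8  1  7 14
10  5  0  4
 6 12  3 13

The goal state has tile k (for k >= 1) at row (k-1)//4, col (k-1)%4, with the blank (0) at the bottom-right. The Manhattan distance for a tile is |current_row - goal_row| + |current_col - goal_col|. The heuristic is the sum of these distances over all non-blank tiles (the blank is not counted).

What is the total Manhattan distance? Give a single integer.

Answer: 38

Derivation:
Tile 2: at (0,0), goal (0,1), distance |0-0|+|0-1| = 1
Tile 11: at (0,1), goal (2,2), distance |0-2|+|1-2| = 3
Tile 15: at (0,2), goal (3,2), distance |0-3|+|2-2| = 3
Tile 9: at (0,3), goal (2,0), distance |0-2|+|3-0| = 5
Tile 8: at (1,0), goal (1,3), distance |1-1|+|0-3| = 3
Tile 1: at (1,1), goal (0,0), distance |1-0|+|1-0| = 2
Tile 7: at (1,2), goal (1,2), distance |1-1|+|2-2| = 0
Tile 14: at (1,3), goal (3,1), distance |1-3|+|3-1| = 4
Tile 10: at (2,0), goal (2,1), distance |2-2|+|0-1| = 1
Tile 5: at (2,1), goal (1,0), distance |2-1|+|1-0| = 2
Tile 4: at (2,3), goal (0,3), distance |2-0|+|3-3| = 2
Tile 6: at (3,0), goal (1,1), distance |3-1|+|0-1| = 3
Tile 12: at (3,1), goal (2,3), distance |3-2|+|1-3| = 3
Tile 3: at (3,2), goal (0,2), distance |3-0|+|2-2| = 3
Tile 13: at (3,3), goal (3,0), distance |3-3|+|3-0| = 3
Sum: 1 + 3 + 3 + 5 + 3 + 2 + 0 + 4 + 1 + 2 + 2 + 3 + 3 + 3 + 3 = 38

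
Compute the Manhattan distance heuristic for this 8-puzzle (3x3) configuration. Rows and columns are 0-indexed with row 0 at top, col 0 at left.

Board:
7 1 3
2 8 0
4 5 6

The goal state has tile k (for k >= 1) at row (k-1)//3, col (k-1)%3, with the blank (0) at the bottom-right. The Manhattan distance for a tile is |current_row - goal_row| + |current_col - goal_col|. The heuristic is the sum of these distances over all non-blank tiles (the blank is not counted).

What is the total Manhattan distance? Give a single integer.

Answer: 9

Derivation:
Tile 7: (0,0)->(2,0) = 2
Tile 1: (0,1)->(0,0) = 1
Tile 3: (0,2)->(0,2) = 0
Tile 2: (1,0)->(0,1) = 2
Tile 8: (1,1)->(2,1) = 1
Tile 4: (2,0)->(1,0) = 1
Tile 5: (2,1)->(1,1) = 1
Tile 6: (2,2)->(1,2) = 1
Sum: 2 + 1 + 0 + 2 + 1 + 1 + 1 + 1 = 9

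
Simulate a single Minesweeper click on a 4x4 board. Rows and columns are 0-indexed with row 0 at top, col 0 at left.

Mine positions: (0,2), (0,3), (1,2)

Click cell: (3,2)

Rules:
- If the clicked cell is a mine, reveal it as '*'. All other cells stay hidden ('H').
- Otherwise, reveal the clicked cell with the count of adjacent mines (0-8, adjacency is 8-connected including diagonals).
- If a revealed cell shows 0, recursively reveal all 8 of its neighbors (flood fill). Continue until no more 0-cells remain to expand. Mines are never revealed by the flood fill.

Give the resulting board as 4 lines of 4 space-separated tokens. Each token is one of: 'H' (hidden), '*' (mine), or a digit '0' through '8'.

0 2 H H
0 2 H H
0 1 1 1
0 0 0 0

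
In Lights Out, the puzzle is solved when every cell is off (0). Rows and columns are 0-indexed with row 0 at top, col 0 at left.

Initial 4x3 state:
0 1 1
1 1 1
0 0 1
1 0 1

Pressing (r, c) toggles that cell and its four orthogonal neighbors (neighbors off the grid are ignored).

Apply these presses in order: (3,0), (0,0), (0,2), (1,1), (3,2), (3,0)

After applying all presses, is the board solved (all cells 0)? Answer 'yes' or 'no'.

After press 1 at (3,0):
0 1 1
1 1 1
1 0 1
0 1 1

After press 2 at (0,0):
1 0 1
0 1 1
1 0 1
0 1 1

After press 3 at (0,2):
1 1 0
0 1 0
1 0 1
0 1 1

After press 4 at (1,1):
1 0 0
1 0 1
1 1 1
0 1 1

After press 5 at (3,2):
1 0 0
1 0 1
1 1 0
0 0 0

After press 6 at (3,0):
1 0 0
1 0 1
0 1 0
1 1 0

Lights still on: 6

Answer: no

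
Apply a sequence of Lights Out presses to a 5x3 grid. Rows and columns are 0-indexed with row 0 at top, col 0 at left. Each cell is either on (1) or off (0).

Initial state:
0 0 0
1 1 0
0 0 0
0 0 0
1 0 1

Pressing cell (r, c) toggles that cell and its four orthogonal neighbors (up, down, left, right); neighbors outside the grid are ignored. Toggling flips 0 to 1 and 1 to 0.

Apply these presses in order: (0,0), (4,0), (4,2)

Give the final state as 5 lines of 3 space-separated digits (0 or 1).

After press 1 at (0,0):
1 1 0
0 1 0
0 0 0
0 0 0
1 0 1

After press 2 at (4,0):
1 1 0
0 1 0
0 0 0
1 0 0
0 1 1

After press 3 at (4,2):
1 1 0
0 1 0
0 0 0
1 0 1
0 0 0

Answer: 1 1 0
0 1 0
0 0 0
1 0 1
0 0 0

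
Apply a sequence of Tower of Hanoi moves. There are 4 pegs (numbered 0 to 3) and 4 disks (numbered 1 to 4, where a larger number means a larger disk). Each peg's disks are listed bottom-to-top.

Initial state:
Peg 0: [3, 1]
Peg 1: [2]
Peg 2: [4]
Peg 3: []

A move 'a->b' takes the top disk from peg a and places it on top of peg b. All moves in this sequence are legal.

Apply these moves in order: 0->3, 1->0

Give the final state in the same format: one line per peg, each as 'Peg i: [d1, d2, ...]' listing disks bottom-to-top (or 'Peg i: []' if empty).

Answer: Peg 0: [3, 2]
Peg 1: []
Peg 2: [4]
Peg 3: [1]

Derivation:
After move 1 (0->3):
Peg 0: [3]
Peg 1: [2]
Peg 2: [4]
Peg 3: [1]

After move 2 (1->0):
Peg 0: [3, 2]
Peg 1: []
Peg 2: [4]
Peg 3: [1]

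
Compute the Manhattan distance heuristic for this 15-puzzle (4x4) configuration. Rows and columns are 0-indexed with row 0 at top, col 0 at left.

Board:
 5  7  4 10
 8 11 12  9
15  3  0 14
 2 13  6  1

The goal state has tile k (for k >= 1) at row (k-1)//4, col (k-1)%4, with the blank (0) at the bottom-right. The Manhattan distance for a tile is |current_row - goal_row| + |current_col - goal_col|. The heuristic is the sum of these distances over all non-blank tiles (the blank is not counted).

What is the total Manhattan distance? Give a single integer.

Tile 5: at (0,0), goal (1,0), distance |0-1|+|0-0| = 1
Tile 7: at (0,1), goal (1,2), distance |0-1|+|1-2| = 2
Tile 4: at (0,2), goal (0,3), distance |0-0|+|2-3| = 1
Tile 10: at (0,3), goal (2,1), distance |0-2|+|3-1| = 4
Tile 8: at (1,0), goal (1,3), distance |1-1|+|0-3| = 3
Tile 11: at (1,1), goal (2,2), distance |1-2|+|1-2| = 2
Tile 12: at (1,2), goal (2,3), distance |1-2|+|2-3| = 2
Tile 9: at (1,3), goal (2,0), distance |1-2|+|3-0| = 4
Tile 15: at (2,0), goal (3,2), distance |2-3|+|0-2| = 3
Tile 3: at (2,1), goal (0,2), distance |2-0|+|1-2| = 3
Tile 14: at (2,3), goal (3,1), distance |2-3|+|3-1| = 3
Tile 2: at (3,0), goal (0,1), distance |3-0|+|0-1| = 4
Tile 13: at (3,1), goal (3,0), distance |3-3|+|1-0| = 1
Tile 6: at (3,2), goal (1,1), distance |3-1|+|2-1| = 3
Tile 1: at (3,3), goal (0,0), distance |3-0|+|3-0| = 6
Sum: 1 + 2 + 1 + 4 + 3 + 2 + 2 + 4 + 3 + 3 + 3 + 4 + 1 + 3 + 6 = 42

Answer: 42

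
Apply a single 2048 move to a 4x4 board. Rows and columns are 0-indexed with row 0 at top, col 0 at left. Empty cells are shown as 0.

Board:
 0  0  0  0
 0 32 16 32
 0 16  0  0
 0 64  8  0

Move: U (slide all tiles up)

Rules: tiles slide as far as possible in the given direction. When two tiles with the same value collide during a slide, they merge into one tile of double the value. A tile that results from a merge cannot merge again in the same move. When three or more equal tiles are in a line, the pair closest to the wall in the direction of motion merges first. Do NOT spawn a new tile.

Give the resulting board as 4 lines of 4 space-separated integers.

Slide up:
col 0: [0, 0, 0, 0] -> [0, 0, 0, 0]
col 1: [0, 32, 16, 64] -> [32, 16, 64, 0]
col 2: [0, 16, 0, 8] -> [16, 8, 0, 0]
col 3: [0, 32, 0, 0] -> [32, 0, 0, 0]

Answer:  0 32 16 32
 0 16  8  0
 0 64  0  0
 0  0  0  0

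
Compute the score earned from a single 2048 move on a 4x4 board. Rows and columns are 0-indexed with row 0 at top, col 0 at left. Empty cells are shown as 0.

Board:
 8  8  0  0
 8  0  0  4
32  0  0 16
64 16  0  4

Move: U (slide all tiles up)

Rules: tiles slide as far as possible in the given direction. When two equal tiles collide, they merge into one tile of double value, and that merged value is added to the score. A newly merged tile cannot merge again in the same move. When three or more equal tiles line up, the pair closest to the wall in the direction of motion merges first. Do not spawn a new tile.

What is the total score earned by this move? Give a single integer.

Slide up:
col 0: [8, 8, 32, 64] -> [16, 32, 64, 0]  score +16 (running 16)
col 1: [8, 0, 0, 16] -> [8, 16, 0, 0]  score +0 (running 16)
col 2: [0, 0, 0, 0] -> [0, 0, 0, 0]  score +0 (running 16)
col 3: [0, 4, 16, 4] -> [4, 16, 4, 0]  score +0 (running 16)
Board after move:
16  8  0  4
32 16  0 16
64  0  0  4
 0  0  0  0

Answer: 16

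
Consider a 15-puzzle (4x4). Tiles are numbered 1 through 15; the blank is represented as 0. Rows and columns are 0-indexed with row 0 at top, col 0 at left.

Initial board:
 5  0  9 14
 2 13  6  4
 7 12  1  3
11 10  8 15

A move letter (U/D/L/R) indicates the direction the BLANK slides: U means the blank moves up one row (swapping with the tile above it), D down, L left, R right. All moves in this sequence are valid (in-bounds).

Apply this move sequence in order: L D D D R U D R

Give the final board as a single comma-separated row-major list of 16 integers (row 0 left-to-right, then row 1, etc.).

After move 1 (L):
 0  5  9 14
 2 13  6  4
 7 12  1  3
11 10  8 15

After move 2 (D):
 2  5  9 14
 0 13  6  4
 7 12  1  3
11 10  8 15

After move 3 (D):
 2  5  9 14
 7 13  6  4
 0 12  1  3
11 10  8 15

After move 4 (D):
 2  5  9 14
 7 13  6  4
11 12  1  3
 0 10  8 15

After move 5 (R):
 2  5  9 14
 7 13  6  4
11 12  1  3
10  0  8 15

After move 6 (U):
 2  5  9 14
 7 13  6  4
11  0  1  3
10 12  8 15

After move 7 (D):
 2  5  9 14
 7 13  6  4
11 12  1  3
10  0  8 15

After move 8 (R):
 2  5  9 14
 7 13  6  4
11 12  1  3
10  8  0 15

Answer: 2, 5, 9, 14, 7, 13, 6, 4, 11, 12, 1, 3, 10, 8, 0, 15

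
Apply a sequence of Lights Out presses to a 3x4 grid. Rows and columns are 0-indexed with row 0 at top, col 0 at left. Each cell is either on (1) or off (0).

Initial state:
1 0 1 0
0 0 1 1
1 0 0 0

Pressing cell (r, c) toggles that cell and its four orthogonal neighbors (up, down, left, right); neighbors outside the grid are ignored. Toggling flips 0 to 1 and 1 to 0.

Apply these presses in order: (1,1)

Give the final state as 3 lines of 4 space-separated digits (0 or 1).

After press 1 at (1,1):
1 1 1 0
1 1 0 1
1 1 0 0

Answer: 1 1 1 0
1 1 0 1
1 1 0 0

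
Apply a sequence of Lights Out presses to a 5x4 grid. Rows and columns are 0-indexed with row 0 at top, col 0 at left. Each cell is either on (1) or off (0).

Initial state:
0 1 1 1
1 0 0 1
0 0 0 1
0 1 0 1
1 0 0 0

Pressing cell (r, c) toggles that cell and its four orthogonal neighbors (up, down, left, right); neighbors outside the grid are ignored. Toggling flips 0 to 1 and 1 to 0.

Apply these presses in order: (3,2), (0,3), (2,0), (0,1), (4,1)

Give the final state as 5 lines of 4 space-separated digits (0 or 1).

Answer: 1 0 1 0
0 1 0 0
1 1 1 1
1 1 1 0
0 1 0 0

Derivation:
After press 1 at (3,2):
0 1 1 1
1 0 0 1
0 0 1 1
0 0 1 0
1 0 1 0

After press 2 at (0,3):
0 1 0 0
1 0 0 0
0 0 1 1
0 0 1 0
1 0 1 0

After press 3 at (2,0):
0 1 0 0
0 0 0 0
1 1 1 1
1 0 1 0
1 0 1 0

After press 4 at (0,1):
1 0 1 0
0 1 0 0
1 1 1 1
1 0 1 0
1 0 1 0

After press 5 at (4,1):
1 0 1 0
0 1 0 0
1 1 1 1
1 1 1 0
0 1 0 0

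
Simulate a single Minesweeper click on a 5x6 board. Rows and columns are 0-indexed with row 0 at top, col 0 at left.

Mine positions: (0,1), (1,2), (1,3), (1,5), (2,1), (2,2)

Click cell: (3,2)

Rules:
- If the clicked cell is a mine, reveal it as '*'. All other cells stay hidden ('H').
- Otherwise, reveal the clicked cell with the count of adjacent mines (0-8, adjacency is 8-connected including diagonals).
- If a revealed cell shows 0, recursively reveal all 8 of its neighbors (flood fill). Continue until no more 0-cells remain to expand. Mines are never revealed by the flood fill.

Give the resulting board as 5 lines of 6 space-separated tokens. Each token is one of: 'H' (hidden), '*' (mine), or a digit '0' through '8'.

H H H H H H
H H H H H H
H H H H H H
H H 2 H H H
H H H H H H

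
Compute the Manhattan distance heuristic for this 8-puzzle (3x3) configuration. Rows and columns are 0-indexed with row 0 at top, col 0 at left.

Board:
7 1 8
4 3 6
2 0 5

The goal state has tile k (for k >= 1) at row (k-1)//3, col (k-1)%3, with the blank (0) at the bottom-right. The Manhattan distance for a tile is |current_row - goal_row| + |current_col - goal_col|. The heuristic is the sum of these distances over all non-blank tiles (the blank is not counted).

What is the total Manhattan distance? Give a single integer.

Answer: 13

Derivation:
Tile 7: at (0,0), goal (2,0), distance |0-2|+|0-0| = 2
Tile 1: at (0,1), goal (0,0), distance |0-0|+|1-0| = 1
Tile 8: at (0,2), goal (2,1), distance |0-2|+|2-1| = 3
Tile 4: at (1,0), goal (1,0), distance |1-1|+|0-0| = 0
Tile 3: at (1,1), goal (0,2), distance |1-0|+|1-2| = 2
Tile 6: at (1,2), goal (1,2), distance |1-1|+|2-2| = 0
Tile 2: at (2,0), goal (0,1), distance |2-0|+|0-1| = 3
Tile 5: at (2,2), goal (1,1), distance |2-1|+|2-1| = 2
Sum: 2 + 1 + 3 + 0 + 2 + 0 + 3 + 2 = 13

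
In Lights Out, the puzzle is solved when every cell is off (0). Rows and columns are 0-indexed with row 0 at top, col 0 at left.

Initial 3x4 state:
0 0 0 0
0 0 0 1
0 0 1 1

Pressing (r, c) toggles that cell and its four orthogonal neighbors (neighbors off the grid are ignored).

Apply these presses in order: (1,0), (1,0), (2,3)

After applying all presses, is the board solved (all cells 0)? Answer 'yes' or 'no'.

Answer: yes

Derivation:
After press 1 at (1,0):
1 0 0 0
1 1 0 1
1 0 1 1

After press 2 at (1,0):
0 0 0 0
0 0 0 1
0 0 1 1

After press 3 at (2,3):
0 0 0 0
0 0 0 0
0 0 0 0

Lights still on: 0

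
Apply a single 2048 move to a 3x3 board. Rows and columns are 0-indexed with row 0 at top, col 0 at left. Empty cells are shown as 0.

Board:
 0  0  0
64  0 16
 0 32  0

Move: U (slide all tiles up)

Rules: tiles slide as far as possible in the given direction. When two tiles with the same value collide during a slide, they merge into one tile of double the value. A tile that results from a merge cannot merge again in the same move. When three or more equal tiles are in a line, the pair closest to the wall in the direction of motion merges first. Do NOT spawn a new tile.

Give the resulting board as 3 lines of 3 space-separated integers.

Answer: 64 32 16
 0  0  0
 0  0  0

Derivation:
Slide up:
col 0: [0, 64, 0] -> [64, 0, 0]
col 1: [0, 0, 32] -> [32, 0, 0]
col 2: [0, 16, 0] -> [16, 0, 0]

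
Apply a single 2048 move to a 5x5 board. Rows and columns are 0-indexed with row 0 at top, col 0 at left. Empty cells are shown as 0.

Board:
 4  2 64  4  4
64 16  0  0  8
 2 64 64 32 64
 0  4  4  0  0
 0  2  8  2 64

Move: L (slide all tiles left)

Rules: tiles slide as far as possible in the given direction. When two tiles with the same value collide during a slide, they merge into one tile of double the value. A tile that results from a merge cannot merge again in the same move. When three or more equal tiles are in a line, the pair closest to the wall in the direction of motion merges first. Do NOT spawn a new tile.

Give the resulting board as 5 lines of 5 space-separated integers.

Slide left:
row 0: [4, 2, 64, 4, 4] -> [4, 2, 64, 8, 0]
row 1: [64, 16, 0, 0, 8] -> [64, 16, 8, 0, 0]
row 2: [2, 64, 64, 32, 64] -> [2, 128, 32, 64, 0]
row 3: [0, 4, 4, 0, 0] -> [8, 0, 0, 0, 0]
row 4: [0, 2, 8, 2, 64] -> [2, 8, 2, 64, 0]

Answer:   4   2  64   8   0
 64  16   8   0   0
  2 128  32  64   0
  8   0   0   0   0
  2   8   2  64   0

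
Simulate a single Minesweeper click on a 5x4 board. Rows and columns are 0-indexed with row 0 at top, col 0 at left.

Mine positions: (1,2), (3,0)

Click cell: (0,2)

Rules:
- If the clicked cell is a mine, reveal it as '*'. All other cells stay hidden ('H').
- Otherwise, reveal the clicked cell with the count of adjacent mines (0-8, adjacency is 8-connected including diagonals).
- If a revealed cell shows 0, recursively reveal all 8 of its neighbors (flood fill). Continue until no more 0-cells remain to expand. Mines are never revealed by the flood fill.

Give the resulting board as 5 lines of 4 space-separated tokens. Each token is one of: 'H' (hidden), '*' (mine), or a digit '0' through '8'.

H H 1 H
H H H H
H H H H
H H H H
H H H H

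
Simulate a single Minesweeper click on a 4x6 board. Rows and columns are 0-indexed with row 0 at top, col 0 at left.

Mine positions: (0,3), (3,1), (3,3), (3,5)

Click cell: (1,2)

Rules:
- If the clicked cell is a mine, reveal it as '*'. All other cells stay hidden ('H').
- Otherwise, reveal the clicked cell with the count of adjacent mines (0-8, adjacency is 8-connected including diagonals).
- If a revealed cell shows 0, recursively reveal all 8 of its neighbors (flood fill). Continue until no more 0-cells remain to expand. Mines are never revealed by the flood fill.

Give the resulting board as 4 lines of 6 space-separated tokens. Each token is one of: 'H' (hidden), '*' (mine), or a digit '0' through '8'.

H H H H H H
H H 1 H H H
H H H H H H
H H H H H H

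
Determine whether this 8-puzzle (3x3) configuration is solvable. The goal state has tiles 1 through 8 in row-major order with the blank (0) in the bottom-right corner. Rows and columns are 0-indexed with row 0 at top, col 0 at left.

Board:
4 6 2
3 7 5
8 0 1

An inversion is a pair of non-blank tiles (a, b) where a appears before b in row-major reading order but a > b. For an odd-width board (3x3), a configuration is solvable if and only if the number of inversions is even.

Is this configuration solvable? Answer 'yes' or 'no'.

Inversions (pairs i<j in row-major order where tile[i] > tile[j] > 0): 13
13 is odd, so the puzzle is not solvable.

Answer: no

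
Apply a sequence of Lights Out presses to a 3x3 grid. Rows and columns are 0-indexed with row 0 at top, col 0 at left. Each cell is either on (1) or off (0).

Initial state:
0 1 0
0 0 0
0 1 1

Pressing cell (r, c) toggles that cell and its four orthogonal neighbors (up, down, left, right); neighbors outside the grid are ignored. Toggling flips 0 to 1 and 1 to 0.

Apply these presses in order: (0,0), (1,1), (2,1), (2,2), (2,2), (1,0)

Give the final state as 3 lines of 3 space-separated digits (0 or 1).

After press 1 at (0,0):
1 0 0
1 0 0
0 1 1

After press 2 at (1,1):
1 1 0
0 1 1
0 0 1

After press 3 at (2,1):
1 1 0
0 0 1
1 1 0

After press 4 at (2,2):
1 1 0
0 0 0
1 0 1

After press 5 at (2,2):
1 1 0
0 0 1
1 1 0

After press 6 at (1,0):
0 1 0
1 1 1
0 1 0

Answer: 0 1 0
1 1 1
0 1 0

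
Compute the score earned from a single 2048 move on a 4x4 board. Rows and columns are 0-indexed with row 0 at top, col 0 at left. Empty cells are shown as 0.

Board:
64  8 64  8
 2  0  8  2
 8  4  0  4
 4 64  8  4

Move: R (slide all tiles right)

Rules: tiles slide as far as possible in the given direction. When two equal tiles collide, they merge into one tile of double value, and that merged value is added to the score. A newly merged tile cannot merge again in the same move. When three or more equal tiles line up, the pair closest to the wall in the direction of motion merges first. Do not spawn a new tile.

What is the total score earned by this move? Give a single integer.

Answer: 8

Derivation:
Slide right:
row 0: [64, 8, 64, 8] -> [64, 8, 64, 8]  score +0 (running 0)
row 1: [2, 0, 8, 2] -> [0, 2, 8, 2]  score +0 (running 0)
row 2: [8, 4, 0, 4] -> [0, 0, 8, 8]  score +8 (running 8)
row 3: [4, 64, 8, 4] -> [4, 64, 8, 4]  score +0 (running 8)
Board after move:
64  8 64  8
 0  2  8  2
 0  0  8  8
 4 64  8  4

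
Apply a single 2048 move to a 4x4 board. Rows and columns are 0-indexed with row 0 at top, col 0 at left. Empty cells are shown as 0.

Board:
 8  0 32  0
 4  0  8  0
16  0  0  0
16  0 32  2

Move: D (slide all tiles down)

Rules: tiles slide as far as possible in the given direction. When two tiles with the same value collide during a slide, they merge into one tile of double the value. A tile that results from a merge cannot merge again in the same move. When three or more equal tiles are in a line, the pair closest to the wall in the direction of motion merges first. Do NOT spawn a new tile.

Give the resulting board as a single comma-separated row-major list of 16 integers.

Answer: 0, 0, 0, 0, 8, 0, 32, 0, 4, 0, 8, 0, 32, 0, 32, 2

Derivation:
Slide down:
col 0: [8, 4, 16, 16] -> [0, 8, 4, 32]
col 1: [0, 0, 0, 0] -> [0, 0, 0, 0]
col 2: [32, 8, 0, 32] -> [0, 32, 8, 32]
col 3: [0, 0, 0, 2] -> [0, 0, 0, 2]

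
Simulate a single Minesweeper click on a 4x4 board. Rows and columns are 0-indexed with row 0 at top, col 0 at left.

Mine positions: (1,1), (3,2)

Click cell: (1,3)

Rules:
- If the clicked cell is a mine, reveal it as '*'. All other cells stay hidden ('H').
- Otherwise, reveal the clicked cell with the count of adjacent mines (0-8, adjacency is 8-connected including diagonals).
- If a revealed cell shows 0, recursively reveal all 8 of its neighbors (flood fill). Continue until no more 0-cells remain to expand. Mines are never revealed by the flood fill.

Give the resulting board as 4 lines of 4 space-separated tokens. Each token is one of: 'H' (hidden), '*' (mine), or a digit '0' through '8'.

H H 1 0
H H 1 0
H H 2 1
H H H H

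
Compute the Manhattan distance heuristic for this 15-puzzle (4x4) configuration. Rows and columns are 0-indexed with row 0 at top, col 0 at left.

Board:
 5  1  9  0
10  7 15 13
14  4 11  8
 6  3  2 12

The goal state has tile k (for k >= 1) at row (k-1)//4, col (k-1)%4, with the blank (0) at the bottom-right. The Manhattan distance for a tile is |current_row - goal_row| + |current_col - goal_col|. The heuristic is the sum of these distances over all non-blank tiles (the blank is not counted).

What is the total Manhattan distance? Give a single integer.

Answer: 35

Derivation:
Tile 5: at (0,0), goal (1,0), distance |0-1|+|0-0| = 1
Tile 1: at (0,1), goal (0,0), distance |0-0|+|1-0| = 1
Tile 9: at (0,2), goal (2,0), distance |0-2|+|2-0| = 4
Tile 10: at (1,0), goal (2,1), distance |1-2|+|0-1| = 2
Tile 7: at (1,1), goal (1,2), distance |1-1|+|1-2| = 1
Tile 15: at (1,2), goal (3,2), distance |1-3|+|2-2| = 2
Tile 13: at (1,3), goal (3,0), distance |1-3|+|3-0| = 5
Tile 14: at (2,0), goal (3,1), distance |2-3|+|0-1| = 2
Tile 4: at (2,1), goal (0,3), distance |2-0|+|1-3| = 4
Tile 11: at (2,2), goal (2,2), distance |2-2|+|2-2| = 0
Tile 8: at (2,3), goal (1,3), distance |2-1|+|3-3| = 1
Tile 6: at (3,0), goal (1,1), distance |3-1|+|0-1| = 3
Tile 3: at (3,1), goal (0,2), distance |3-0|+|1-2| = 4
Tile 2: at (3,2), goal (0,1), distance |3-0|+|2-1| = 4
Tile 12: at (3,3), goal (2,3), distance |3-2|+|3-3| = 1
Sum: 1 + 1 + 4 + 2 + 1 + 2 + 5 + 2 + 4 + 0 + 1 + 3 + 4 + 4 + 1 = 35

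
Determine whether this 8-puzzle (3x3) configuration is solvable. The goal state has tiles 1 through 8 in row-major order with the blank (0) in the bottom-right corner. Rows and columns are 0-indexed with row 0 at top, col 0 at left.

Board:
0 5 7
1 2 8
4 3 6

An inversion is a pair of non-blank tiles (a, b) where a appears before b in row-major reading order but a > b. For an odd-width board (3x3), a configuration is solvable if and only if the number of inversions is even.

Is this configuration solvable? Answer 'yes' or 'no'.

Answer: no

Derivation:
Inversions (pairs i<j in row-major order where tile[i] > tile[j] > 0): 13
13 is odd, so the puzzle is not solvable.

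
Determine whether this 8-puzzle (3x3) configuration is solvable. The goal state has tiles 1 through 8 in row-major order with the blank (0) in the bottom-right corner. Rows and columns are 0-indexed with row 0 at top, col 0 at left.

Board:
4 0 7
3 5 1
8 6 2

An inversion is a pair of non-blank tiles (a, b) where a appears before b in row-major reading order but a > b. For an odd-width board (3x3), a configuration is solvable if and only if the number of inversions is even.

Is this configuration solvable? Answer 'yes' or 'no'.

Answer: no

Derivation:
Inversions (pairs i<j in row-major order where tile[i] > tile[j] > 0): 15
15 is odd, so the puzzle is not solvable.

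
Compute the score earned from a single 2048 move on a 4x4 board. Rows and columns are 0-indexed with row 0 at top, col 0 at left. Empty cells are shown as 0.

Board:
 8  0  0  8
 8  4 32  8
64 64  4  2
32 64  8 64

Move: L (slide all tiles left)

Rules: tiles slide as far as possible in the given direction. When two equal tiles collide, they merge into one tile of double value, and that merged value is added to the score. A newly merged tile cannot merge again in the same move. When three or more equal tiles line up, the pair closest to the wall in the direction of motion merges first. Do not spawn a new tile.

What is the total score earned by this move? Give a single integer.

Answer: 144

Derivation:
Slide left:
row 0: [8, 0, 0, 8] -> [16, 0, 0, 0]  score +16 (running 16)
row 1: [8, 4, 32, 8] -> [8, 4, 32, 8]  score +0 (running 16)
row 2: [64, 64, 4, 2] -> [128, 4, 2, 0]  score +128 (running 144)
row 3: [32, 64, 8, 64] -> [32, 64, 8, 64]  score +0 (running 144)
Board after move:
 16   0   0   0
  8   4  32   8
128   4   2   0
 32  64   8  64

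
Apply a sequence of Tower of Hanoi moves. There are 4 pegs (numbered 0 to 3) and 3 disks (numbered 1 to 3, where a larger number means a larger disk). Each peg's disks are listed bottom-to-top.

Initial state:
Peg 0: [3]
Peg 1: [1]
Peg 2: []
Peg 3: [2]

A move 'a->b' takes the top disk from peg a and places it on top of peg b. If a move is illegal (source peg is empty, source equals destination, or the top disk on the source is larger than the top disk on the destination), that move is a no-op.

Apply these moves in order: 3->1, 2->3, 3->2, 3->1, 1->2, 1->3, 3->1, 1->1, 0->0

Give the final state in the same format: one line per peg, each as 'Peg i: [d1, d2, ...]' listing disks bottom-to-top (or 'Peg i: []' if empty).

Answer: Peg 0: [3]
Peg 1: []
Peg 2: [2, 1]
Peg 3: []

Derivation:
After move 1 (3->1):
Peg 0: [3]
Peg 1: [1]
Peg 2: []
Peg 3: [2]

After move 2 (2->3):
Peg 0: [3]
Peg 1: [1]
Peg 2: []
Peg 3: [2]

After move 3 (3->2):
Peg 0: [3]
Peg 1: [1]
Peg 2: [2]
Peg 3: []

After move 4 (3->1):
Peg 0: [3]
Peg 1: [1]
Peg 2: [2]
Peg 3: []

After move 5 (1->2):
Peg 0: [3]
Peg 1: []
Peg 2: [2, 1]
Peg 3: []

After move 6 (1->3):
Peg 0: [3]
Peg 1: []
Peg 2: [2, 1]
Peg 3: []

After move 7 (3->1):
Peg 0: [3]
Peg 1: []
Peg 2: [2, 1]
Peg 3: []

After move 8 (1->1):
Peg 0: [3]
Peg 1: []
Peg 2: [2, 1]
Peg 3: []

After move 9 (0->0):
Peg 0: [3]
Peg 1: []
Peg 2: [2, 1]
Peg 3: []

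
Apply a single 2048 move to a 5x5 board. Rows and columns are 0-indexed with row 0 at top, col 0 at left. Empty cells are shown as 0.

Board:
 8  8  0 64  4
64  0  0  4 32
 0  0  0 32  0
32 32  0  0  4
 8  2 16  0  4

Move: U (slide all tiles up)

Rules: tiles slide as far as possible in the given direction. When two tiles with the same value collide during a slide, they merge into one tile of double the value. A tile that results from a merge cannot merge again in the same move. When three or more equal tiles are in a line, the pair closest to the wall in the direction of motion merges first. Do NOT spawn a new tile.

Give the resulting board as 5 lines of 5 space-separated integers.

Answer:  8  8 16 64  4
64 32  0  4 32
32  2  0 32  8
 8  0  0  0  0
 0  0  0  0  0

Derivation:
Slide up:
col 0: [8, 64, 0, 32, 8] -> [8, 64, 32, 8, 0]
col 1: [8, 0, 0, 32, 2] -> [8, 32, 2, 0, 0]
col 2: [0, 0, 0, 0, 16] -> [16, 0, 0, 0, 0]
col 3: [64, 4, 32, 0, 0] -> [64, 4, 32, 0, 0]
col 4: [4, 32, 0, 4, 4] -> [4, 32, 8, 0, 0]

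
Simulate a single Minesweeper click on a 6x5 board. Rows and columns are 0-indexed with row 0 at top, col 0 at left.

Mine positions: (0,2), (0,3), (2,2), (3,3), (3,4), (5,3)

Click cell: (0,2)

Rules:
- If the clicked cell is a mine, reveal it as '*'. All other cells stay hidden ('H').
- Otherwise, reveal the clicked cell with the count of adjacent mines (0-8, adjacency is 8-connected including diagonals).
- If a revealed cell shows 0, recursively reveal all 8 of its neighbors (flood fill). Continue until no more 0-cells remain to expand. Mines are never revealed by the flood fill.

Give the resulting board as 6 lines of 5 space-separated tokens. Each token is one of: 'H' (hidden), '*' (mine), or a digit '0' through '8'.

H H * H H
H H H H H
H H H H H
H H H H H
H H H H H
H H H H H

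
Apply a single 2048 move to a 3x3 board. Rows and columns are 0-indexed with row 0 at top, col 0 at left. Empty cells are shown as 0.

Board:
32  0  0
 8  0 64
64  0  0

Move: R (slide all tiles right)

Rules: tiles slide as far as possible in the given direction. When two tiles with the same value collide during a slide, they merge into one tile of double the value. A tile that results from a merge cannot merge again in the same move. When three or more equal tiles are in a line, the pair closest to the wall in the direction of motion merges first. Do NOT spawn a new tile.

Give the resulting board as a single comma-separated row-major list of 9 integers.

Slide right:
row 0: [32, 0, 0] -> [0, 0, 32]
row 1: [8, 0, 64] -> [0, 8, 64]
row 2: [64, 0, 0] -> [0, 0, 64]

Answer: 0, 0, 32, 0, 8, 64, 0, 0, 64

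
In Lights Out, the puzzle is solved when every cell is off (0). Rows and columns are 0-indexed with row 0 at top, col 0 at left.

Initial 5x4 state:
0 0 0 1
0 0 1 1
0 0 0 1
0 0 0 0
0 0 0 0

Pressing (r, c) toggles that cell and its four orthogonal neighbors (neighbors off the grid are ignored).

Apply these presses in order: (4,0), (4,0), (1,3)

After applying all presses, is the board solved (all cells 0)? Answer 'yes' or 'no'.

Answer: yes

Derivation:
After press 1 at (4,0):
0 0 0 1
0 0 1 1
0 0 0 1
1 0 0 0
1 1 0 0

After press 2 at (4,0):
0 0 0 1
0 0 1 1
0 0 0 1
0 0 0 0
0 0 0 0

After press 3 at (1,3):
0 0 0 0
0 0 0 0
0 0 0 0
0 0 0 0
0 0 0 0

Lights still on: 0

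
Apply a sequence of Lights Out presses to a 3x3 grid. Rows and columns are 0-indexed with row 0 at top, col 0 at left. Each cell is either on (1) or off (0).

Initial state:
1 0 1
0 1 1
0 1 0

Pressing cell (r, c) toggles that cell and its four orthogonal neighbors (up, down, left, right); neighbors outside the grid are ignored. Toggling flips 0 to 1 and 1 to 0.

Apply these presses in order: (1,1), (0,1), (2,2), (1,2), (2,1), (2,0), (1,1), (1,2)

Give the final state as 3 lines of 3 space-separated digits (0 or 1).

After press 1 at (1,1):
1 1 1
1 0 0
0 0 0

After press 2 at (0,1):
0 0 0
1 1 0
0 0 0

After press 3 at (2,2):
0 0 0
1 1 1
0 1 1

After press 4 at (1,2):
0 0 1
1 0 0
0 1 0

After press 5 at (2,1):
0 0 1
1 1 0
1 0 1

After press 6 at (2,0):
0 0 1
0 1 0
0 1 1

After press 7 at (1,1):
0 1 1
1 0 1
0 0 1

After press 8 at (1,2):
0 1 0
1 1 0
0 0 0

Answer: 0 1 0
1 1 0
0 0 0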